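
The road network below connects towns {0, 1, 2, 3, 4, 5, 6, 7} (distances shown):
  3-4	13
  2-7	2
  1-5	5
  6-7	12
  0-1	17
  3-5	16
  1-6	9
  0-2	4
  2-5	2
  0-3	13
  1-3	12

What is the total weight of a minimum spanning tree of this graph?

47

Kruskal: consider edges lightest-first.
2-5 (2): add — endpoints in different components.
2-7 (2): add — endpoints in different components.
0-2 (4): add — endpoints in different components.
1-5 (5): add — endpoints in different components.
1-6 (9): add — endpoints in different components.
1-3 (12): add — endpoints in different components.
6-7 (12): skip — 6 and 7 already connected.
0-3 (13): skip — 0 and 3 already connected.
3-4 (13): add — endpoints in different components.
MST edges: 2-5, 2-7, 0-2, 1-5, 1-6, 1-3, 3-4; total weight 2+2+4+5+9+12+13 = 47.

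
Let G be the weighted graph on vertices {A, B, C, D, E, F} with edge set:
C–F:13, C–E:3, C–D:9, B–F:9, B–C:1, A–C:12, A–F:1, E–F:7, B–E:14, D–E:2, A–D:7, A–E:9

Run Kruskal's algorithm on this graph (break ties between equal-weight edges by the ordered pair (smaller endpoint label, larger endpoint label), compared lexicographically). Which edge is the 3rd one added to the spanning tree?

Sort edges by weight, then run Kruskal:
A–F (1): add. Components now {A,F} {B} {C} {D} {E}
B–C (1): add. Components now {A,F} {B,C} {D} {E}
D–E (2): add. Components now {A,F} {B,C} {D,E}
C–E (3): add. Components now {A,F} {B,C,D,E}
A–D (7): add. Components now {A,B,C,D,E,F}
The 3rd edge added is D–E.

D-E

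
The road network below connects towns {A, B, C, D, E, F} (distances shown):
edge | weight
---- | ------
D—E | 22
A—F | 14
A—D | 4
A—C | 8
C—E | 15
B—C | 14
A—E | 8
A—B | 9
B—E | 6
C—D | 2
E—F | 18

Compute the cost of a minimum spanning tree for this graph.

34

Prim, starting at D.
Step 1: cheapest edge leaving the tree is C—D (2); add C.
Step 2: cheapest edge leaving the tree is A—D (4); add A.
Step 3: cheapest edge leaving the tree is A—E (8); add E.
Step 4: cheapest edge leaving the tree is B—E (6); add B.
Step 5: cheapest edge leaving the tree is A—F (14); add F.
MST edges: C—D, A—D, A—E, B—E, A—F; total weight 2+4+8+6+14 = 34.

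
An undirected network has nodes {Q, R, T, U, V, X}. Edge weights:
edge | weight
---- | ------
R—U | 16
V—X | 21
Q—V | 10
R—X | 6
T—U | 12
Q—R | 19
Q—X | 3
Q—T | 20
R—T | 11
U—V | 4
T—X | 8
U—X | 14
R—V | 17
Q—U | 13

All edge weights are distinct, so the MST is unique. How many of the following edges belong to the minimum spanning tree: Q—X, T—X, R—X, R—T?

3

Sort edges by weight, then run Kruskal:
Q—X (3): add — endpoints in different components.
U—V (4): add — endpoints in different components.
R—X (6): add — endpoints in different components.
T—X (8): add — endpoints in different components.
Q—V (10): add — endpoints in different components.
MST edge set: {Q—X, U—V, R—X, T—X, Q—V}.
Of the listed edges, {Q—X, T—X, R—X} are in the MST → 3.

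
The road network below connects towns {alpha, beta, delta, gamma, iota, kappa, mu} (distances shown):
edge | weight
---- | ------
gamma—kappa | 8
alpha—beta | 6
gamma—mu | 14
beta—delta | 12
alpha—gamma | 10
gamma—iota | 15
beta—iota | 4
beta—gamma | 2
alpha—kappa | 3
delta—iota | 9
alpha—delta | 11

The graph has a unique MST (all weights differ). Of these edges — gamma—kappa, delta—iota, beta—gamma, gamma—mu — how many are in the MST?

3

Kruskal's algorithm — process edges by increasing weight (ties by edge label):
beta—gamma (2): add — endpoints in different components.
alpha—kappa (3): add — endpoints in different components.
beta—iota (4): add — endpoints in different components.
alpha—beta (6): add — endpoints in different components.
gamma—kappa (8): skip — gamma and kappa already connected.
delta—iota (9): add — endpoints in different components.
alpha—gamma (10): skip — gamma and alpha already connected.
alpha—delta (11): skip — delta and alpha already connected.
beta—delta (12): skip — beta and delta already connected.
gamma—mu (14): add — endpoints in different components.
MST edge set: {beta—gamma, alpha—kappa, beta—iota, alpha—beta, delta—iota, gamma—mu}.
Of the listed edges, {delta—iota, beta—gamma, gamma—mu} are in the MST → 3.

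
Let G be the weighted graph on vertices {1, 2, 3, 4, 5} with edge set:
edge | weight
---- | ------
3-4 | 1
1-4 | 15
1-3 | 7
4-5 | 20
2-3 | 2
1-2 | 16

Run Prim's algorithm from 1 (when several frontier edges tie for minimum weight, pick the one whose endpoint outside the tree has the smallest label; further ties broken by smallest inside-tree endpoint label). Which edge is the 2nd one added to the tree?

Prim's algorithm from 1:
Step 1: frontier [1-3 7, 1-4 15, 1-2 16] → take 1-3 (7); add 3.
Step 2: frontier [1-4 15, 1-2 16, 3-4 1, 2-3 2] → take 3-4 (1); add 4.
Step 3: frontier [1-2 16, 2-3 2, 4-5 20] → take 2-3 (2); add 2.
Step 4: frontier [4-5 20] → take 4-5 (20); add 5.
The 2nd edge added is 3-4.

3-4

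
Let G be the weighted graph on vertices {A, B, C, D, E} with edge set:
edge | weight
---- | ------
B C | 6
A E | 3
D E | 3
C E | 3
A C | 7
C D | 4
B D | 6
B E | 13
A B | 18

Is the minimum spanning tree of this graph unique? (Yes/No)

No

Kruskal's algorithm — process edges by increasing weight (ties by edge label):
A E (3): add. Components now {A,E} {B} {C} {D}
C E (3): add. Components now {A,C,E} {B} {D}
D E (3): add. Components now {A,C,D,E} {B}
C D (4): skip — C and D already connected.
B C (6): add. Components now {A,B,C,D,E}
Non-tree edge B D has weight 6, equal to the heaviest edge on its tree cycle — swapping gives another MST of the same weight. Not unique.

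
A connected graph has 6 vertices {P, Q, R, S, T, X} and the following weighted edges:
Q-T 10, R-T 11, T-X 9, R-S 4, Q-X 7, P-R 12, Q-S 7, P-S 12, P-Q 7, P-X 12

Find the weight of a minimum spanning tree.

34

Prim's algorithm from R:
Step 1: frontier [R-S 4, R-T 11, P-R 12] → take R-S (4); add S.
Step 2: frontier [R-T 11, P-R 12, Q-S 7, P-S 12] → take Q-S (7); add Q.
Step 3: frontier [P-Q 7, Q-X 7, Q-T 10, R-T 11, P-R 12, P-S 12] → take P-Q (7); add P.
Step 4: frontier [P-X 12, Q-X 7, Q-T 10, R-T 11] → take Q-X (7); add X.
Step 5: frontier [Q-T 10, R-T 11, T-X 9] → take T-X (9); add T.
MST edges: R-S, Q-S, P-Q, Q-X, T-X; total weight 4+7+7+7+9 = 34.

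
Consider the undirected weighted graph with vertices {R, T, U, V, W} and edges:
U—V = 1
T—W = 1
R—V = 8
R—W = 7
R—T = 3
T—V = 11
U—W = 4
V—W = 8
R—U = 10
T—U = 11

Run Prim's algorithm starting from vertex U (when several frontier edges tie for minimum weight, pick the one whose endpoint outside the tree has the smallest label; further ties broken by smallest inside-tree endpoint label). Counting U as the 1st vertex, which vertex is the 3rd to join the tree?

W

Prim, starting at U.
Step 1: frontier [U—V 1, U—W 4, R—U 10, T—U 11] → take U—V (1); add V.
Step 2: frontier [U—W 4, R—U 10, T—U 11, R—V 8, V—W 8, T—V 11] → take U—W (4); add W.
Step 3: frontier [R—U 10, T—U 11, R—V 8, T—V 11, T—W 1, R—W 7] → take T—W (1); add T.
Step 4: frontier [R—T 3, R—U 10, R—V 8, R—W 7] → take R—T (3); add R.
Vertex order: U, V, W, T, R. The 3rd vertex is W.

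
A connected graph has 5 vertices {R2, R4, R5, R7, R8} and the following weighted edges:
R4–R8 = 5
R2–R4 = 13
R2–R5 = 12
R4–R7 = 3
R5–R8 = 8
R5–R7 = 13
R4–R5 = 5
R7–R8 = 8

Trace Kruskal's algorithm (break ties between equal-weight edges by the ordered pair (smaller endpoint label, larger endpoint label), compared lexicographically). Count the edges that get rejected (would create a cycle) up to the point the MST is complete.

2

Kruskal: consider edges lightest-first.
R4–R7 (3): add — endpoints in different components.
R4–R5 (5): add — endpoints in different components.
R4–R8 (5): add — endpoints in different components.
R5–R8 (8): skip — R5 and R8 already connected.
R7–R8 (8): skip — R7 and R8 already connected.
R2–R5 (12): add — endpoints in different components.
Edges rejected before the tree was complete: 2.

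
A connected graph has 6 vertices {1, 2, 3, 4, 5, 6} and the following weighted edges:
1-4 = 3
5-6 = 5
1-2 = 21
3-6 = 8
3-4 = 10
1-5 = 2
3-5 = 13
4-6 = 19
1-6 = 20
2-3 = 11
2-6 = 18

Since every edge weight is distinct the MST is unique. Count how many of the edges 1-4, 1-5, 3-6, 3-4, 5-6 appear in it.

4

Kruskal: consider edges lightest-first.
1-5 (2): add — endpoints in different components.
1-4 (3): add — endpoints in different components.
5-6 (5): add — endpoints in different components.
3-6 (8): add — endpoints in different components.
3-4 (10): skip — 3 and 4 already connected.
2-3 (11): add — endpoints in different components.
MST edge set: {1-5, 1-4, 5-6, 3-6, 2-3}.
Of the listed edges, {1-4, 1-5, 3-6, 5-6} are in the MST → 4.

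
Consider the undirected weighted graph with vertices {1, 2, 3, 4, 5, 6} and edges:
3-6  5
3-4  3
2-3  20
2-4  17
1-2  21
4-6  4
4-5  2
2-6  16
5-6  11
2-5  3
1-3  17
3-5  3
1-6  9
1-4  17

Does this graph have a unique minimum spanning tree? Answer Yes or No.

No

Kruskal's algorithm — process edges by increasing weight (ties by edge label):
4-5 (2): add. Components now {1} {2} {3} {4,5} {6}
2-5 (3): add. Components now {1} {2,4,5} {3} {6}
3-4 (3): add. Components now {1} {2,3,4,5} {6}
3-5 (3): skip — 3 and 5 already connected.
4-6 (4): add. Components now {1} {2,3,4,5,6}
3-6 (5): skip — 3 and 6 already connected.
1-6 (9): add. Components now {1,2,3,4,5,6}
Non-tree edge 3-5 has weight 3, equal to the heaviest edge on its tree cycle — swapping gives another MST of the same weight. Not unique.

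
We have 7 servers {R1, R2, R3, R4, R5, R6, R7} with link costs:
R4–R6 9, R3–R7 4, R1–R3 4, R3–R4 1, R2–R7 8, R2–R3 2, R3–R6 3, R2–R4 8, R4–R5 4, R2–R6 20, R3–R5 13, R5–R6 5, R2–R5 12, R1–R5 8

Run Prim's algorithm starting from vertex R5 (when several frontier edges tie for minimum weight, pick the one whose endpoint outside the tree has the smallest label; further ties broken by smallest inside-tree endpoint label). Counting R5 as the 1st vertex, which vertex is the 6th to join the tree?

Prim's algorithm from R5:
Step 1: cheapest edge leaving the tree is R4–R5 (4); add R4.
Step 2: cheapest edge leaving the tree is R3–R4 (1); add R3.
Step 3: cheapest edge leaving the tree is R2–R3 (2); add R2.
Step 4: cheapest edge leaving the tree is R3–R6 (3); add R6.
Step 5: cheapest edge leaving the tree is R1–R3 (4); add R1.
Step 6: cheapest edge leaving the tree is R3–R7 (4); add R7.
Vertex order: R5, R4, R3, R2, R6, R1, R7. The 6th vertex is R1.

R1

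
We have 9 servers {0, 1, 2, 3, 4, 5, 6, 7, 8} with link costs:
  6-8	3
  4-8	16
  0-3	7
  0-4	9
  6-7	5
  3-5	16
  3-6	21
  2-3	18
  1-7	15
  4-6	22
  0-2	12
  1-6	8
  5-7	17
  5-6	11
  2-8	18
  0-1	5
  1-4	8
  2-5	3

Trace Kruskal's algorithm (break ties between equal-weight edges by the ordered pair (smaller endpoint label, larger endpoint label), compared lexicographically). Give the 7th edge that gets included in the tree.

Kruskal: consider edges lightest-first.
2-5 (3): add — endpoints in different components.
6-8 (3): add — endpoints in different components.
0-1 (5): add — endpoints in different components.
6-7 (5): add — endpoints in different components.
0-3 (7): add — endpoints in different components.
1-4 (8): add — endpoints in different components.
1-6 (8): add — endpoints in different components.
0-4 (9): skip — 0 and 4 already connected.
5-6 (11): add — endpoints in different components.
The 7th edge added is 1-6.

1-6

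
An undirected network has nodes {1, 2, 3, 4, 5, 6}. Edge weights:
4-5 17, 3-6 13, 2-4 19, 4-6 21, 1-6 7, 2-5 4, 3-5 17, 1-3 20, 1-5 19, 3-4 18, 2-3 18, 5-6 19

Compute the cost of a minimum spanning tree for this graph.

58

Sort edges by weight, then run Kruskal:
2-5 (4): add. Components now {1} {2,5} {3} {4} {6}
1-6 (7): add. Components now {1,6} {2,5} {3} {4}
3-6 (13): add. Components now {1,3,6} {2,5} {4}
3-5 (17): add. Components now {1,2,3,5,6} {4}
4-5 (17): add. Components now {1,2,3,4,5,6}
MST edges: 2-5, 1-6, 3-6, 3-5, 4-5; total weight 4+7+13+17+17 = 58.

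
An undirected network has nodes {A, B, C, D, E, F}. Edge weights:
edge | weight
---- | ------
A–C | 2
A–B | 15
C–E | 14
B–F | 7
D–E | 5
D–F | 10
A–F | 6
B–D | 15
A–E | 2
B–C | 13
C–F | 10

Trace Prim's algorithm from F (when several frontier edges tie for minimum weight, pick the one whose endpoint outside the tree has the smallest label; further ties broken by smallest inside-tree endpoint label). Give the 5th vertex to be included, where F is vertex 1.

Prim's algorithm from F:
Step 1: cheapest edge leaving the tree is A–F (6); add A.
Step 2: cheapest edge leaving the tree is A–C (2); add C.
Step 3: cheapest edge leaving the tree is A–E (2); add E.
Step 4: cheapest edge leaving the tree is D–E (5); add D.
Step 5: cheapest edge leaving the tree is B–F (7); add B.
Vertex order: F, A, C, E, D, B. The 5th vertex is D.

D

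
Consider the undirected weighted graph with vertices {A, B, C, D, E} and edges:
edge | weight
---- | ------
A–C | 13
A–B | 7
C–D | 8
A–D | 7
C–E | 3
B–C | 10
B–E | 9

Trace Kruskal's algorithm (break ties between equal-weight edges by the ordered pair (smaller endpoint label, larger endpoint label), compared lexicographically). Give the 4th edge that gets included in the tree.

C-D

Sort edges by weight, then run Kruskal:
C–E (3): add — endpoints in different components.
A–B (7): add — endpoints in different components.
A–D (7): add — endpoints in different components.
C–D (8): add — endpoints in different components.
The 4th edge added is C–D.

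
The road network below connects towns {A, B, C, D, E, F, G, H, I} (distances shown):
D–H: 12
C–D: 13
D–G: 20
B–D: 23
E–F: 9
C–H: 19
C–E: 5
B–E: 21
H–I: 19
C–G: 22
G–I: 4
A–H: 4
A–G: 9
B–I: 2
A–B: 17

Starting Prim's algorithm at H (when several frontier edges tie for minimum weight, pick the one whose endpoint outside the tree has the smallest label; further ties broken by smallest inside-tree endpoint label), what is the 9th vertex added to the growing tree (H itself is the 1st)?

Grow the tree from H using Prim:
Step 1: cheapest edge leaving the tree is A–H (4); add A.
Step 2: cheapest edge leaving the tree is A–G (9); add G.
Step 3: cheapest edge leaving the tree is G–I (4); add I.
Step 4: cheapest edge leaving the tree is B–I (2); add B.
Step 5: cheapest edge leaving the tree is D–H (12); add D.
Step 6: cheapest edge leaving the tree is C–D (13); add C.
Step 7: cheapest edge leaving the tree is C–E (5); add E.
Step 8: cheapest edge leaving the tree is E–F (9); add F.
Vertex order: H, A, G, I, B, D, C, E, F. The 9th vertex is F.

F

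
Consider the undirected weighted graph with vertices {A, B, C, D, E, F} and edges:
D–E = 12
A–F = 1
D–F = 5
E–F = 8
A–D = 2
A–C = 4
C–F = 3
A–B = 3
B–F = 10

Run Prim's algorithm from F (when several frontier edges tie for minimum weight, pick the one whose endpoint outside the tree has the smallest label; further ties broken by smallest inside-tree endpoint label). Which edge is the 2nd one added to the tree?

Grow the tree from F using Prim:
Step 1: frontier [A–F 1, C–F 3, D–F 5, E–F 8, B–F 10] → take A–F (1); add A.
Step 2: frontier [A–D 2, A–B 3, A–C 4, C–F 3, D–F 5, E–F 8, B–F 10] → take A–D (2); add D.
Step 3: frontier [A–B 3, A–C 4, D–E 12, C–F 3, E–F 8, B–F 10] → take A–B (3); add B.
Step 4: frontier [A–C 4, D–E 12, C–F 3, E–F 8] → take C–F (3); add C.
Step 5: frontier [D–E 12, E–F 8] → take E–F (8); add E.
The 2nd edge added is A–D.

A-D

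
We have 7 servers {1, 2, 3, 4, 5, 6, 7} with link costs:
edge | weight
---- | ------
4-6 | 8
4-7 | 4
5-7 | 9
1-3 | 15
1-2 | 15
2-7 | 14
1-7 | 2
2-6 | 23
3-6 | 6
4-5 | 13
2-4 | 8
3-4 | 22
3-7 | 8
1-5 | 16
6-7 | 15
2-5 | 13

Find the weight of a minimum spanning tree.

37

Kruskal's algorithm — process edges by increasing weight (ties by edge label):
1-7 (2): add. Components now {1,7} {2} {3} {4} {5} {6}
4-7 (4): add. Components now {1,4,7} {2} {3} {5} {6}
3-6 (6): add. Components now {1,4,7} {2} {3,6} {5}
2-4 (8): add. Components now {1,2,4,7} {3,6} {5}
3-7 (8): add. Components now {1,2,3,4,6,7} {5}
4-6 (8): skip — 4 and 6 already connected.
5-7 (9): add. Components now {1,2,3,4,5,6,7}
MST edges: 1-7, 4-7, 3-6, 2-4, 3-7, 5-7; total weight 2+4+6+8+8+9 = 37.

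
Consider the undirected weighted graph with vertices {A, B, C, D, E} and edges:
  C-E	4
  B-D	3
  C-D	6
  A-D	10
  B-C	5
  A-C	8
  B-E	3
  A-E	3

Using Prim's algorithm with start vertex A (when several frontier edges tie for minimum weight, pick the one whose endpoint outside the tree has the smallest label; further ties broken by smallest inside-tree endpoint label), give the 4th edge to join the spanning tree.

Prim's algorithm from A:
Step 1: frontier [A-E 3, A-C 8, A-D 10] → take A-E (3); add E.
Step 2: frontier [A-C 8, A-D 10, B-E 3, C-E 4] → take B-E (3); add B.
Step 3: frontier [A-C 8, A-D 10, B-D 3, B-C 5, C-E 4] → take B-D (3); add D.
Step 4: frontier [A-C 8, B-C 5, C-D 6, C-E 4] → take C-E (4); add C.
The 4th edge added is C-E.

C-E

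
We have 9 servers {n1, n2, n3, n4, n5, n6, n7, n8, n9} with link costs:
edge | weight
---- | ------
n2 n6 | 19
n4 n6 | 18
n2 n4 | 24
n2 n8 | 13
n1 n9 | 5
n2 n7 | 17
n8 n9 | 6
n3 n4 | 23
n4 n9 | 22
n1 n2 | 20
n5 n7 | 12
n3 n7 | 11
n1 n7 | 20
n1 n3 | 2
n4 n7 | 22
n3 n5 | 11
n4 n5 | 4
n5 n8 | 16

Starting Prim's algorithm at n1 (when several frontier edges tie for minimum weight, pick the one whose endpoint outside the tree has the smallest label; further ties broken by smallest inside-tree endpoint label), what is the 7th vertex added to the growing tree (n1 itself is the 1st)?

n7

Prim's algorithm from n1:
Step 1: cheapest edge leaving the tree is n1 n3 (2); add n3.
Step 2: cheapest edge leaving the tree is n1 n9 (5); add n9.
Step 3: cheapest edge leaving the tree is n8 n9 (6); add n8.
Step 4: cheapest edge leaving the tree is n3 n5 (11); add n5.
Step 5: cheapest edge leaving the tree is n4 n5 (4); add n4.
Step 6: cheapest edge leaving the tree is n3 n7 (11); add n7.
Step 7: cheapest edge leaving the tree is n2 n8 (13); add n2.
Step 8: cheapest edge leaving the tree is n4 n6 (18); add n6.
Vertex order: n1, n3, n9, n8, n5, n4, n7, n2, n6. The 7th vertex is n7.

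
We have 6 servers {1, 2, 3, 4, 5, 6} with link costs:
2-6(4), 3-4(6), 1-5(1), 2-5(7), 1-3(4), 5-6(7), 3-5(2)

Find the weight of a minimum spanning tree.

20

Grow the tree from 6 using Prim:
Step 1: cheapest edge leaving the tree is 2-6 (4); add 2.
Step 2: cheapest edge leaving the tree is 2-5 (7); add 5.
Step 3: cheapest edge leaving the tree is 1-5 (1); add 1.
Step 4: cheapest edge leaving the tree is 3-5 (2); add 3.
Step 5: cheapest edge leaving the tree is 3-4 (6); add 4.
MST edges: 2-6, 2-5, 1-5, 3-5, 3-4; total weight 4+7+1+2+6 = 20.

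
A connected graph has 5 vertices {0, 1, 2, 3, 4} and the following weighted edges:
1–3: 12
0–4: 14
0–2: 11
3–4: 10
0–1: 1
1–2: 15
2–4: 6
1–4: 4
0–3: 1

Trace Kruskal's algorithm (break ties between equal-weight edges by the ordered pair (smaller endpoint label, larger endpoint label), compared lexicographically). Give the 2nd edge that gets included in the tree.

Kruskal's algorithm — process edges by increasing weight (ties by edge label):
0–1 (1): add. Components now {0,1} {2} {3} {4}
0–3 (1): add. Components now {0,1,3} {2} {4}
1–4 (4): add. Components now {0,1,3,4} {2}
2–4 (6): add. Components now {0,1,2,3,4}
The 2nd edge added is 0–3.

0-3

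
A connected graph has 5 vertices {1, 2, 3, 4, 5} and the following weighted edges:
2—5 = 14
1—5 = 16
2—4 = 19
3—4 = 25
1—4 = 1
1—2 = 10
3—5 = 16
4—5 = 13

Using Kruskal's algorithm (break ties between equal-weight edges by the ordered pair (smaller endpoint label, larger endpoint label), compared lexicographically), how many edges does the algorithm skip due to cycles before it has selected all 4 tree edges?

Sort edges by weight, then run Kruskal:
1—4 (1): add — endpoints in different components.
1—2 (10): add — endpoints in different components.
4—5 (13): add — endpoints in different components.
2—5 (14): skip — 2 and 5 already connected.
1—5 (16): skip — 1 and 5 already connected.
3—5 (16): add — endpoints in different components.
Edges rejected before the tree was complete: 2.

2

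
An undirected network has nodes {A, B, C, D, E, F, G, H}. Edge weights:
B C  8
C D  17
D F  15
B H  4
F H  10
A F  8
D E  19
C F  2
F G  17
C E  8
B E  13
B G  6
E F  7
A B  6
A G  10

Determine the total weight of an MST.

Sort edges by weight, then run Kruskal:
C F (2): add — endpoints in different components.
B H (4): add — endpoints in different components.
A B (6): add — endpoints in different components.
B G (6): add — endpoints in different components.
E F (7): add — endpoints in different components.
A F (8): add — endpoints in different components.
B C (8): skip — B and C already connected.
C E (8): skip — C and E already connected.
A G (10): skip — A and G already connected.
F H (10): skip — F and H already connected.
B E (13): skip — B and E already connected.
D F (15): add — endpoints in different components.
MST edges: C F, B H, A B, B G, E F, A F, D F; total weight 2+4+6+6+7+8+15 = 48.

48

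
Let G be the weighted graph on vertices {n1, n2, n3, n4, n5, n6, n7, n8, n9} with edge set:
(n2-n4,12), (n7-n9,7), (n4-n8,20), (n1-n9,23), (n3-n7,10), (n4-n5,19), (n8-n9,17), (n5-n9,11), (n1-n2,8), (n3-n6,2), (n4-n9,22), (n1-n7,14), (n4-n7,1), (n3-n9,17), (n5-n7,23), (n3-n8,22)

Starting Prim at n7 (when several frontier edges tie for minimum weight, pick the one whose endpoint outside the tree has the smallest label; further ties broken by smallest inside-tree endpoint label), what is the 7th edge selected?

Grow the tree from n7 using Prim:
Step 1: cheapest edge leaving the tree is n4-n7 (1); add n4.
Step 2: cheapest edge leaving the tree is n7-n9 (7); add n9.
Step 3: cheapest edge leaving the tree is n3-n7 (10); add n3.
Step 4: cheapest edge leaving the tree is n3-n6 (2); add n6.
Step 5: cheapest edge leaving the tree is n5-n9 (11); add n5.
Step 6: cheapest edge leaving the tree is n2-n4 (12); add n2.
Step 7: cheapest edge leaving the tree is n1-n2 (8); add n1.
Step 8: cheapest edge leaving the tree is n8-n9 (17); add n8.
The 7th edge added is n1-n2.

n1-n2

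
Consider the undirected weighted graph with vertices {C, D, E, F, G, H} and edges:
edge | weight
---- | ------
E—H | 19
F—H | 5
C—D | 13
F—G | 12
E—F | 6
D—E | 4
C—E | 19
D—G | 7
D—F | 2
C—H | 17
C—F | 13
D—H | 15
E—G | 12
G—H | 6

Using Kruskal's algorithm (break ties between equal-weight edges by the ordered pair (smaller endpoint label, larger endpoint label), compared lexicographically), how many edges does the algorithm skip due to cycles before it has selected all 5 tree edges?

4

Kruskal's algorithm — process edges by increasing weight (ties by edge label):
D—F (2): add — endpoints in different components.
D—E (4): add — endpoints in different components.
F—H (5): add — endpoints in different components.
E—F (6): skip — E and F already connected.
G—H (6): add — endpoints in different components.
D—G (7): skip — D and G already connected.
E—G (12): skip — E and G already connected.
F—G (12): skip — F and G already connected.
C—D (13): add — endpoints in different components.
Edges rejected before the tree was complete: 4.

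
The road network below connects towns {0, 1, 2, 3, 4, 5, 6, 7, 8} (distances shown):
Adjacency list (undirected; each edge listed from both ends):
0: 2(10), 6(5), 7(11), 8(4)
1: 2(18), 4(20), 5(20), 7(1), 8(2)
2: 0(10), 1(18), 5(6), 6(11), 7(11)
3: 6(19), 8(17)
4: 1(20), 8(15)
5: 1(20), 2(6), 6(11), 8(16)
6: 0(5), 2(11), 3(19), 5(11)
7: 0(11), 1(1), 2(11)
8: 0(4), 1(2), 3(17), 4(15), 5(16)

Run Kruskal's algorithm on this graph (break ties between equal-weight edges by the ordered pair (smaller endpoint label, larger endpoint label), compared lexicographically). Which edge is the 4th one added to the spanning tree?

Kruskal: consider edges lightest-first.
1 7 (1): add — endpoints in different components.
1 8 (2): add — endpoints in different components.
0 8 (4): add — endpoints in different components.
0 6 (5): add — endpoints in different components.
2 5 (6): add — endpoints in different components.
0 2 (10): add — endpoints in different components.
0 7 (11): skip — 0 and 7 already connected.
2 6 (11): skip — 2 and 6 already connected.
2 7 (11): skip — 2 and 7 already connected.
5 6 (11): skip — 5 and 6 already connected.
4 8 (15): add — endpoints in different components.
5 8 (16): skip — 5 and 8 already connected.
3 8 (17): add — endpoints in different components.
The 4th edge added is 0 6.

0-6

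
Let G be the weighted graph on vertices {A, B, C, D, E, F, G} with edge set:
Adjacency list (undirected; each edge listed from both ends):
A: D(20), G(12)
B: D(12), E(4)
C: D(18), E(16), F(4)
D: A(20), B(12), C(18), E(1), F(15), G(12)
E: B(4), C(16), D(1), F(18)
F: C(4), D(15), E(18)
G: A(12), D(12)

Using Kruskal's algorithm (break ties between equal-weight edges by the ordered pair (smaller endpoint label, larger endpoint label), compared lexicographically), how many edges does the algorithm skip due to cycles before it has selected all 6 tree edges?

Kruskal: consider edges lightest-first.
D E (1): add — endpoints in different components.
B E (4): add — endpoints in different components.
C F (4): add — endpoints in different components.
A G (12): add — endpoints in different components.
B D (12): skip — B and D already connected.
D G (12): add — endpoints in different components.
D F (15): add — endpoints in different components.
Edges rejected before the tree was complete: 1.

1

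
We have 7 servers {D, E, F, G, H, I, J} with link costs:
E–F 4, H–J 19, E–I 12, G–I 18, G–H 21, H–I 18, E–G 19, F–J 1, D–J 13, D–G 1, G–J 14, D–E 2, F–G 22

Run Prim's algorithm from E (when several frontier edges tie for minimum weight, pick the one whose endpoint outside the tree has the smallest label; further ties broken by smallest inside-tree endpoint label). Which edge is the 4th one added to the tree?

F-J

Grow the tree from E using Prim:
Step 1: cheapest edge leaving the tree is D–E (2); add D.
Step 2: cheapest edge leaving the tree is D–G (1); add G.
Step 3: cheapest edge leaving the tree is E–F (4); add F.
Step 4: cheapest edge leaving the tree is F–J (1); add J.
Step 5: cheapest edge leaving the tree is E–I (12); add I.
Step 6: cheapest edge leaving the tree is H–I (18); add H.
The 4th edge added is F–J.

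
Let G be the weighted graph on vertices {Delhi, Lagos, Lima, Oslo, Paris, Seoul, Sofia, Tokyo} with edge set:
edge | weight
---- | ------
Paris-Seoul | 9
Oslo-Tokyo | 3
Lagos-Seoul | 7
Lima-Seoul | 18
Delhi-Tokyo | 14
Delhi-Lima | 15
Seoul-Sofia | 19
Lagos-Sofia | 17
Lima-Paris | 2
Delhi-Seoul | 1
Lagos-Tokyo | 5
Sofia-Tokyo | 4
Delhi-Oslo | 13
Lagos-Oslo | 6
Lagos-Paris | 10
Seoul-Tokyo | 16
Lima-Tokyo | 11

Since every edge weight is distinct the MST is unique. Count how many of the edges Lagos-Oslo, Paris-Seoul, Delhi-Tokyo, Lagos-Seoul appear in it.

Kruskal: consider edges lightest-first.
Delhi-Seoul (1): add — endpoints in different components.
Lima-Paris (2): add — endpoints in different components.
Oslo-Tokyo (3): add — endpoints in different components.
Sofia-Tokyo (4): add — endpoints in different components.
Lagos-Tokyo (5): add — endpoints in different components.
Lagos-Oslo (6): skip — Lagos and Oslo already connected.
Lagos-Seoul (7): add — endpoints in different components.
Paris-Seoul (9): add — endpoints in different components.
MST edge set: {Delhi-Seoul, Lima-Paris, Oslo-Tokyo, Sofia-Tokyo, Lagos-Tokyo, Lagos-Seoul, Paris-Seoul}.
Of the listed edges, {Paris-Seoul, Lagos-Seoul} are in the MST → 2.

2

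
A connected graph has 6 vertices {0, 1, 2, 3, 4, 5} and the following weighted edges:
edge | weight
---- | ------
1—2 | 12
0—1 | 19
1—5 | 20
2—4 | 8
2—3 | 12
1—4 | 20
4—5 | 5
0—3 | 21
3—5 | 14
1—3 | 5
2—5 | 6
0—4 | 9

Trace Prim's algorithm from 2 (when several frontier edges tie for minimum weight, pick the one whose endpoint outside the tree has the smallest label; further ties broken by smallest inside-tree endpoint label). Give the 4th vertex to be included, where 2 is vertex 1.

0

Prim, starting at 2.
Step 1: frontier [2—5 6, 2—4 8, 1—2 12, 2—3 12] → take 2—5 (6); add 5.
Step 2: frontier [2—4 8, 1—2 12, 2—3 12, 4—5 5, 3—5 14, 1—5 20] → take 4—5 (5); add 4.
Step 3: frontier [1—2 12, 2—3 12, 0—4 9, 1—4 20, 3—5 14, 1—5 20] → take 0—4 (9); add 0.
Step 4: frontier [0—1 19, 0—3 21, 1—2 12, 2—3 12, 1—4 20, 3—5 14, 1—5 20] → take 1—2 (12); add 1.
Step 5: frontier [0—3 21, 1—3 5, 2—3 12, 3—5 14] → take 1—3 (5); add 3.
Vertex order: 2, 5, 4, 0, 1, 3. The 4th vertex is 0.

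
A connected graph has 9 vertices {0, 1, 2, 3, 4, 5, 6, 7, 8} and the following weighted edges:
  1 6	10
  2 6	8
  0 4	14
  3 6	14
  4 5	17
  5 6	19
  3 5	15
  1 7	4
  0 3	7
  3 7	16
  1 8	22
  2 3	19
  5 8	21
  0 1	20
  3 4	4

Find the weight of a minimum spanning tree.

Kruskal's algorithm — process edges by increasing weight (ties by edge label):
1 7 (4): add — endpoints in different components.
3 4 (4): add — endpoints in different components.
0 3 (7): add — endpoints in different components.
2 6 (8): add — endpoints in different components.
1 6 (10): add — endpoints in different components.
0 4 (14): skip — 0 and 4 already connected.
3 6 (14): add — endpoints in different components.
3 5 (15): add — endpoints in different components.
3 7 (16): skip — 3 and 7 already connected.
4 5 (17): skip — 4 and 5 already connected.
2 3 (19): skip — 2 and 3 already connected.
5 6 (19): skip — 5 and 6 already connected.
0 1 (20): skip — 0 and 1 already connected.
5 8 (21): add — endpoints in different components.
MST edges: 1 7, 3 4, 0 3, 2 6, 1 6, 3 6, 3 5, 5 8; total weight 4+4+7+8+10+14+15+21 = 83.

83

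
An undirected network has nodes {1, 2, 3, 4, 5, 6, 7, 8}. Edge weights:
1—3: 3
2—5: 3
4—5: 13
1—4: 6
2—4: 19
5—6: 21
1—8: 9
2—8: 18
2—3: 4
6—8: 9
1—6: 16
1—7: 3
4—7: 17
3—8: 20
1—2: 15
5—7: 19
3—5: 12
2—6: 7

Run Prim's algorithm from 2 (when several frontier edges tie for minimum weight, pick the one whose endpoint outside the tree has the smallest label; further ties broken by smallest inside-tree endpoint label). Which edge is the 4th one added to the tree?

1-7

Prim's algorithm from 2:
Step 1: cheapest edge leaving the tree is 2—5 (3); add 5.
Step 2: cheapest edge leaving the tree is 2—3 (4); add 3.
Step 3: cheapest edge leaving the tree is 1—3 (3); add 1.
Step 4: cheapest edge leaving the tree is 1—7 (3); add 7.
Step 5: cheapest edge leaving the tree is 1—4 (6); add 4.
Step 6: cheapest edge leaving the tree is 2—6 (7); add 6.
Step 7: cheapest edge leaving the tree is 1—8 (9); add 8.
The 4th edge added is 1—7.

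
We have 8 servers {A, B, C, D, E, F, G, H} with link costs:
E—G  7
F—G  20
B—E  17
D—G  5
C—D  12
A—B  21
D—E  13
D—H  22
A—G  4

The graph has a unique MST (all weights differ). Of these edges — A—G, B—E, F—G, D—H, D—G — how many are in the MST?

5

Kruskal's algorithm — process edges by increasing weight (ties by edge label):
A—G (4): add — endpoints in different components.
D—G (5): add — endpoints in different components.
E—G (7): add — endpoints in different components.
C—D (12): add — endpoints in different components.
D—E (13): skip — D and E already connected.
B—E (17): add — endpoints in different components.
F—G (20): add — endpoints in different components.
A—B (21): skip — A and B already connected.
D—H (22): add — endpoints in different components.
MST edge set: {A—G, D—G, E—G, C—D, B—E, F—G, D—H}.
Of the listed edges, {A—G, B—E, F—G, D—H, D—G} are in the MST → 5.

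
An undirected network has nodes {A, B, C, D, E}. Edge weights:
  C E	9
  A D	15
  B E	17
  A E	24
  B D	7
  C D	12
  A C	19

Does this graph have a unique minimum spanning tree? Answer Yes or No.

Yes

Kruskal: consider edges lightest-first.
B D (7): add. Components now {A} {B,D} {C} {E}
C E (9): add. Components now {A} {B,D} {C,E}
C D (12): add. Components now {A} {B,C,D,E}
A D (15): add. Components now {A,B,C,D,E}
Every non-tree edge has weight strictly greater than the heaviest edge on the tree path between its endpoints, so the MST is unique.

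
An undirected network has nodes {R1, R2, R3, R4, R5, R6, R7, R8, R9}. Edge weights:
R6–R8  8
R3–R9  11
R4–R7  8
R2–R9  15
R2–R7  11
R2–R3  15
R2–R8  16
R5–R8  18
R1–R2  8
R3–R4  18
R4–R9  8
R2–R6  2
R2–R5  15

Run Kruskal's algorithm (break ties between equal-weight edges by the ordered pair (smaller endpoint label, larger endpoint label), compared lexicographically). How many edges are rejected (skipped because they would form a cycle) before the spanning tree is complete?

1

Sort edges by weight, then run Kruskal:
R2–R6 (2): add — endpoints in different components.
R1–R2 (8): add — endpoints in different components.
R4–R7 (8): add — endpoints in different components.
R4–R9 (8): add — endpoints in different components.
R6–R8 (8): add — endpoints in different components.
R2–R7 (11): add — endpoints in different components.
R3–R9 (11): add — endpoints in different components.
R2–R3 (15): skip — R2 and R3 already connected.
R2–R5 (15): add — endpoints in different components.
Edges rejected before the tree was complete: 1.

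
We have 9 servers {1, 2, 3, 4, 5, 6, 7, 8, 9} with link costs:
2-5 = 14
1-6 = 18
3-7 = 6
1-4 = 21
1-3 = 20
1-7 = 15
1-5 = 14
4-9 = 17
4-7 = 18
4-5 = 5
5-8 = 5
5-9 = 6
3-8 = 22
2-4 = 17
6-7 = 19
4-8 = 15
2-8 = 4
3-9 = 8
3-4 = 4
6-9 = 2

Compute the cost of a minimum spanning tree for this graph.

46

Grow the tree from 4 using Prim:
Step 1: cheapest edge leaving the tree is 3-4 (4); add 3.
Step 2: cheapest edge leaving the tree is 4-5 (5); add 5.
Step 3: cheapest edge leaving the tree is 5-8 (5); add 8.
Step 4: cheapest edge leaving the tree is 2-8 (4); add 2.
Step 5: cheapest edge leaving the tree is 3-7 (6); add 7.
Step 6: cheapest edge leaving the tree is 5-9 (6); add 9.
Step 7: cheapest edge leaving the tree is 6-9 (2); add 6.
Step 8: cheapest edge leaving the tree is 1-5 (14); add 1.
MST edges: 3-4, 4-5, 5-8, 2-8, 3-7, 5-9, 6-9, 1-5; total weight 4+5+5+4+6+6+2+14 = 46.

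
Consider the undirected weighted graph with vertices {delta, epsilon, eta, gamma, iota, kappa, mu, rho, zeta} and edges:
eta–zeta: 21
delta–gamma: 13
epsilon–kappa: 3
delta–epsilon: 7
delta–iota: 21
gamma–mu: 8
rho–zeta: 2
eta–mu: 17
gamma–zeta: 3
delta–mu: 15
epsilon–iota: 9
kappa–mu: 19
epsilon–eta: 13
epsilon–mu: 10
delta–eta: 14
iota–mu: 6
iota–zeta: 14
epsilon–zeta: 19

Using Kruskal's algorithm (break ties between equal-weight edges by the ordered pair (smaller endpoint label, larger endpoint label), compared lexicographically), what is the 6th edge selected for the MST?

gamma-mu

Sort edges by weight, then run Kruskal:
rho–zeta (2): add — endpoints in different components.
epsilon–kappa (3): add — endpoints in different components.
gamma–zeta (3): add — endpoints in different components.
iota–mu (6): add — endpoints in different components.
delta–epsilon (7): add — endpoints in different components.
gamma–mu (8): add — endpoints in different components.
epsilon–iota (9): add — endpoints in different components.
epsilon–mu (10): skip — epsilon and mu already connected.
delta–gamma (13): skip — delta and gamma already connected.
epsilon–eta (13): add — endpoints in different components.
The 6th edge added is gamma–mu.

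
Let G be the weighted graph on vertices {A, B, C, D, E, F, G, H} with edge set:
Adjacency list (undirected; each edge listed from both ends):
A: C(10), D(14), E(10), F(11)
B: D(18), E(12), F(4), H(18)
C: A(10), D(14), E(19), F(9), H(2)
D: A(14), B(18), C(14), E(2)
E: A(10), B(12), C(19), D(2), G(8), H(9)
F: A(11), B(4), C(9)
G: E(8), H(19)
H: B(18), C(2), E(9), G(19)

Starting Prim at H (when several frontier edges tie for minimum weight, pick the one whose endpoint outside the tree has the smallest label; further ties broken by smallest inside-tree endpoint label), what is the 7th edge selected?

Prim, starting at H.
Step 1: cheapest edge leaving the tree is C H (2); add C.
Step 2: cheapest edge leaving the tree is E H (9); add E.
Step 3: cheapest edge leaving the tree is D E (2); add D.
Step 4: cheapest edge leaving the tree is E G (8); add G.
Step 5: cheapest edge leaving the tree is C F (9); add F.
Step 6: cheapest edge leaving the tree is B F (4); add B.
Step 7: cheapest edge leaving the tree is A C (10); add A.
The 7th edge added is A C.

A-C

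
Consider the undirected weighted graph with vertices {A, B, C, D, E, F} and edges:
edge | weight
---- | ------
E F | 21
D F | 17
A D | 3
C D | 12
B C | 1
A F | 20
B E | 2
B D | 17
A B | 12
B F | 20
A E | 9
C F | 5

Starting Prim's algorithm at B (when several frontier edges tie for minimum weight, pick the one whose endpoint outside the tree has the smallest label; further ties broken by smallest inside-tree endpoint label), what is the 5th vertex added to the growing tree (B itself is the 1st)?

Prim's algorithm from B:
Step 1: cheapest edge leaving the tree is B C (1); add C.
Step 2: cheapest edge leaving the tree is B E (2); add E.
Step 3: cheapest edge leaving the tree is C F (5); add F.
Step 4: cheapest edge leaving the tree is A E (9); add A.
Step 5: cheapest edge leaving the tree is A D (3); add D.
Vertex order: B, C, E, F, A, D. The 5th vertex is A.

A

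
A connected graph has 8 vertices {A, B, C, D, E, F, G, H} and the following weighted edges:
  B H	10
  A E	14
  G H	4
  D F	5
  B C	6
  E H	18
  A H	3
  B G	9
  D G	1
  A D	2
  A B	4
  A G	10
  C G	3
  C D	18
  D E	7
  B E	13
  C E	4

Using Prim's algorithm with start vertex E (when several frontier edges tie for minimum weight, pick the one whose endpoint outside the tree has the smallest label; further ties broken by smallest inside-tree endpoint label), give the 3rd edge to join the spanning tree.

Grow the tree from E using Prim:
Step 1: cheapest edge leaving the tree is C E (4); add C.
Step 2: cheapest edge leaving the tree is C G (3); add G.
Step 3: cheapest edge leaving the tree is D G (1); add D.
Step 4: cheapest edge leaving the tree is A D (2); add A.
Step 5: cheapest edge leaving the tree is A H (3); add H.
Step 6: cheapest edge leaving the tree is A B (4); add B.
Step 7: cheapest edge leaving the tree is D F (5); add F.
The 3rd edge added is D G.

D-G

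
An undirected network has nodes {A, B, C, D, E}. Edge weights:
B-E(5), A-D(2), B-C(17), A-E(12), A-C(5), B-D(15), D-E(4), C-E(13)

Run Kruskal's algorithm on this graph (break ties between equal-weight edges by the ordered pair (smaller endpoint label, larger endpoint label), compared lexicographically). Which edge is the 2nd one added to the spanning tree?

D-E

Kruskal: consider edges lightest-first.
A-D (2): add. Components now {A,D} {B} {C} {E}
D-E (4): add. Components now {A,D,E} {B} {C}
A-C (5): add. Components now {A,C,D,E} {B}
B-E (5): add. Components now {A,B,C,D,E}
The 2nd edge added is D-E.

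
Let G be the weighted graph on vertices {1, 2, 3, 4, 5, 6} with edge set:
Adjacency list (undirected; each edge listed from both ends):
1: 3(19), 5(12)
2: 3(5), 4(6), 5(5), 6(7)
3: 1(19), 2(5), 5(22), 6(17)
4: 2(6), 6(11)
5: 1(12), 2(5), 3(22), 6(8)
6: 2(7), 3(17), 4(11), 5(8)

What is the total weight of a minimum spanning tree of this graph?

35

Kruskal's algorithm — process edges by increasing weight (ties by edge label):
2 3 (5): add — endpoints in different components.
2 5 (5): add — endpoints in different components.
2 4 (6): add — endpoints in different components.
2 6 (7): add — endpoints in different components.
5 6 (8): skip — 5 and 6 already connected.
4 6 (11): skip — 4 and 6 already connected.
1 5 (12): add — endpoints in different components.
MST edges: 2 3, 2 5, 2 4, 2 6, 1 5; total weight 5+5+6+7+12 = 35.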